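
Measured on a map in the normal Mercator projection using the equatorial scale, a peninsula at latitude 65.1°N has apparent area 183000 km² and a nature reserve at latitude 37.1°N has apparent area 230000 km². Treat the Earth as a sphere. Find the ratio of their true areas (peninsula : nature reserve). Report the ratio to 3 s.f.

On Mercator the areal scale is sec²φ, so true area = apparent × cos²φ.
True area of peninsula: 183000 × cos²(65.1°) = 183000 × 0.1773 = 32440 km².
True area of nature reserve: 230000 × cos²(37.1°) = 230000 × 0.6361 = 146300 km².
Ratio = 32440 / 146300 ≈ 0.222.

0.222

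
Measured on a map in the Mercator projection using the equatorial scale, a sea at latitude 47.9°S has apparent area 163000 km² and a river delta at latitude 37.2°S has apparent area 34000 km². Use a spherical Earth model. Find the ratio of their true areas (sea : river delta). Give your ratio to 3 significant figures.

3.40

On Mercator the areal scale is sec²φ, so true area = apparent × cos²φ.
True area of sea: 163000 × cos²(47.9°) = 163000 × 0.4495 = 73260 km².
True area of river delta: 34000 × cos²(37.2°) = 34000 × 0.6345 = 21570 km².
Ratio = 73260 / 21570 ≈ 3.40.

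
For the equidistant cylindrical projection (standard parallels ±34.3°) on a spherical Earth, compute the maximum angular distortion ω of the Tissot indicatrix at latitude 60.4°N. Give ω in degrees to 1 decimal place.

The equidistant cylindrical projection with φ₀ = 34.3° has h = 1 (meridians true) and k = cos φ₀ / cos φ along parallels.
At 60.4°: h = 1.000, k = 1.672; principal scales a = 1.672, b = 1.000.
sin(ω/2) = (a − b)/(a + b) = 0.6725/2.672 = 0.2516, so ω = 2 arcsin(0.2516) ≈ 29.1°.

29.1°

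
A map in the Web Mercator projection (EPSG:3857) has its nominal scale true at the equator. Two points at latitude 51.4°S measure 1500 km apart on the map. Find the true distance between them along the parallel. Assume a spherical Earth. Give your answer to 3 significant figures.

For Mercator, h = k = sec φ (a conformal cylindrical projection has a single point scale, 1/cos φ).
Along the parallel at 51.4°, map distances are exaggerated by k = sec 51.4° = 1.603.
True distance = 1500 / 1.603 = 1500 × cos 51.4° ≈ 936 km.

936 km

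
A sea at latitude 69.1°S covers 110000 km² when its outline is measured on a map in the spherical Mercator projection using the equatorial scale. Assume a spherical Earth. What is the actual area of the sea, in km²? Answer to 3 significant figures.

14000 km²

Mercator is conformal, so the point scale is isotropic: h = k = sec φ = 1/cos φ.
Areal scale = k² = sec²φ = 1/cos²(69.1°) = 1/0.3567² = 7.858.
True area = apparent / (areal scale) = 110000 / 7.858 ≈ 14000 km².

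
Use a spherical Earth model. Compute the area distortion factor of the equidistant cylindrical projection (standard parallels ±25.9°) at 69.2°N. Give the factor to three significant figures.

2.53

The equidistant cylindrical projection with φ₀ = 25.9° has h = 1 (meridians true) and k = cos φ₀ / cos φ along parallels.
Areal scale = h·k = 1 × cos φ₀ / cos φ; at 69.2°, h = 1.000, k = 2.533, so h·k = 2.533.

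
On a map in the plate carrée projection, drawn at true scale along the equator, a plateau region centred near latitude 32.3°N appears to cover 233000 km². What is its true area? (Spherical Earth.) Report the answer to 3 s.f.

197000 km²

For the equirectangular projection with φ₀ = 0 (plate carrée), h = 1 along meridians and k = sec φ along parallels.
Areal scale = h·k = 1 × sec φ; at 32.3°, h = 1.000, k = 1.183, so h·k = 1.183.
True area = apparent / (areal scale) = 233000 / 1.183 ≈ 197000 km².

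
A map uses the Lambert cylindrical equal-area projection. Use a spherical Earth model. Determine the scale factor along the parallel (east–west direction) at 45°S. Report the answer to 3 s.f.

The Lambert cylindrical equal-area projection is the cylindrical equal-area projection with its standard parallel at the equator (φ₀ = 0). For cylindrical equal-area with standard parallel φ₀, h = cos φ / cos φ₀ and k = cos φ₀ / cos φ, so h·k = 1.
k = cos 0° / cos 45° = 1.000/0.7071 = 1.414.

1.41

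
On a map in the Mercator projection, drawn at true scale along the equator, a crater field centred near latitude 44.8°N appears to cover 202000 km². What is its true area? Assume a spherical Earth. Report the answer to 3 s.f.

The Mercator projection is conformal; its linear scale factor is the same in every direction and equals sec φ = 1/cos φ.
Areal scale = k² = sec²φ = 1/cos²(44.8°) = 1/0.7096² = 1.986.
True area = apparent / (areal scale) = 202000 / 1.986 ≈ 102000 km².

102000 km²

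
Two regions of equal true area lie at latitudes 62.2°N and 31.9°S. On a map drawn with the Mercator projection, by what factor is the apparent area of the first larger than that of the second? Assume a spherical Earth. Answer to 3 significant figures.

Mercator is conformal with k = sec φ, so areal scale = k² = sec²φ.
At 62.2°: sec²(62.2°) = 1/0.4664² = 4.597.
At 31.9°: sec²(31.9°) = 1/0.8490² = 1.387.
Ratio = 4.597/1.387 = cos²(31.9°)/cos²(62.2°) ≈ 3.31.

3.31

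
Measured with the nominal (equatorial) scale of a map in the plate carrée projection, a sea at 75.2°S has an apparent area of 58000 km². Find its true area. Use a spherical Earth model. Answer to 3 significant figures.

14800 km²

Plate carrée maps x = Rλ, y = Rφ. The meridian scale is h = 1 and the parallel scale is k = 1/cos φ = sec φ.
Areal scale = h·k = 1 × sec φ; at 75.2°, h = 1.000, k = 3.915, so h·k = 3.915.
True area = apparent / (areal scale) = 58000 / 3.915 ≈ 14800 km².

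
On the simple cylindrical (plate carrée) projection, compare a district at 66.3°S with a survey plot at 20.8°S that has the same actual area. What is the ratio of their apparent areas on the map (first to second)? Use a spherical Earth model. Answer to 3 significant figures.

In the plate carrée (x = Rλ, y = Rφ), meridians are true-scale (h = 1) and parallels are stretched by k = sec φ.
Areal scale at 66.3°: h·k = 1.000 × 2.488 = 2.488.
Areal scale at 20.8°: h·k = 1.000 × 1.070 = 1.070.
Ratio = 2.488/1.070 ≈ 2.33.

2.33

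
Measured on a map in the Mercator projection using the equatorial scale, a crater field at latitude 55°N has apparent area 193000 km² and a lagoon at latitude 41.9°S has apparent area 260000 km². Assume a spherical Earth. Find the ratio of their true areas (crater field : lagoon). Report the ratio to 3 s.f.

On Mercator the areal scale is sec²φ, so true area = apparent × cos²φ.
True area of crater field: 193000 × cos²(55°) = 193000 × 0.3290 = 63500 km².
True area of lagoon: 260000 × cos²(41.9°) = 260000 × 0.5540 = 144000 km².
Ratio = 63500 / 144000 ≈ 0.441.

0.441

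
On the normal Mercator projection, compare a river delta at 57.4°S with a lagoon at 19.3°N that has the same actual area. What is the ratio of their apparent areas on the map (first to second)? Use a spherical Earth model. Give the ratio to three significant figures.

3.07

Mercator is conformal with k = sec φ, so areal scale = k² = sec²φ.
At 57.4°: sec²(57.4°) = 1/0.5388² = 3.445.
At 19.3°: sec²(19.3°) = 1/0.9438² = 1.123.
Ratio = 3.445/1.123 = cos²(19.3°)/cos²(57.4°) ≈ 3.07.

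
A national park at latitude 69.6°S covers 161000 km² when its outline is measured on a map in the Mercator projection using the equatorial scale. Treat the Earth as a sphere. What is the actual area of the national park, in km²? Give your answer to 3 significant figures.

19600 km²

Mercator is conformal, so the point scale is isotropic: h = k = sec φ = 1/cos φ.
Areal scale = k² = sec²φ = 1/cos²(69.6°) = 1/0.3486² = 8.230.
True area = apparent / (areal scale) = 161000 / 8.230 ≈ 19600 km².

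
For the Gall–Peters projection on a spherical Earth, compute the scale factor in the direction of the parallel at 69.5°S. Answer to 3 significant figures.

The Gall–Peters projection is cylindrical equal-area with φ₀ = 45°. Cylindrical equal-area (φ₀ = 45°): h = cos φ / cos 45° along meridians, k = cos 45° / cos φ along parallels; h·k = 1.
k = cos 45° / cos 69.5° = 0.7071/0.3502 = 2.019.

2.02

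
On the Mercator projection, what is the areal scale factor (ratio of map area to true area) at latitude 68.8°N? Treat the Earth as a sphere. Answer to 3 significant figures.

7.65

For Mercator, h = k = sec φ (a conformal cylindrical projection has a single point scale, 1/cos φ).
Areal scale = k² = sec²φ = 1/cos²(68.8°) = 1/0.3616² = 7.647.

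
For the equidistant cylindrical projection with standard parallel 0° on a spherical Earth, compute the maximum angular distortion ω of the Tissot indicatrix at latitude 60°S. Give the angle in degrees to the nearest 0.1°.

Plate carrée maps x = Rλ, y = Rφ. The meridian scale is h = 1 and the parallel scale is k = 1/cos φ = sec φ.
At 60°: h = 1.000, k = 2.000; principal scales a = 2.000, b = 1.000.
sin(ω/2) = (a − b)/(a + b) = 1.0000/3.000 = 0.3333, so ω = 2 arcsin(0.3333) ≈ 38.9°.

38.9°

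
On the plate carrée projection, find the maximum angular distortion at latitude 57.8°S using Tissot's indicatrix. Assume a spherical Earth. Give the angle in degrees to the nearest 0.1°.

35.5°

In the plate carrée (x = Rλ, y = Rφ), meridians are true-scale (h = 1) and parallels are stretched by k = sec φ.
At 57.8°: h = 1.000, k = 1.877; principal scales a = 1.877, b = 1.000.
sin(ω/2) = (a − b)/(a + b) = 0.8766/2.877 = 0.3047, so ω = 2 arcsin(0.3047) ≈ 35.5°.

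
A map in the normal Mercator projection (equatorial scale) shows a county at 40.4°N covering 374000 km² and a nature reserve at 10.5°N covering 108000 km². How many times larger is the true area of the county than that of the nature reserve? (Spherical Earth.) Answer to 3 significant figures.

2.08

On Mercator the areal scale is sec²φ, so true area = apparent × cos²φ.
True area of county: 374000 × cos²(40.4°) = 374000 × 0.5799 = 216900 km².
True area of nature reserve: 108000 × cos²(10.5°) = 108000 × 0.9668 = 104400 km².
Ratio = 216900 / 104400 ≈ 2.08.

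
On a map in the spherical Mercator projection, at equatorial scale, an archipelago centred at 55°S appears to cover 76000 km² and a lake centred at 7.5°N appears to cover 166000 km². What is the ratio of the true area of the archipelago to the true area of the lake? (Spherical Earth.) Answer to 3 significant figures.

0.153

On Mercator the areal scale is sec²φ, so true area = apparent × cos²φ.
True area of archipelago: 76000 × cos²(55°) = 76000 × 0.3290 = 25000 km².
True area of lake: 166000 × cos²(7.5°) = 166000 × 0.9830 = 163200 km².
Ratio = 25000 / 163200 ≈ 0.153.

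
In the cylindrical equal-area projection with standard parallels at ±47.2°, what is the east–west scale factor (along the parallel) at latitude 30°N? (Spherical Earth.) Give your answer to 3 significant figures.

For cylindrical equal-area with standard parallel φ₀, h = cos φ / cos φ₀ and k = cos φ₀ / cos φ, so h·k = 1.
k = cos 47.2° / cos 30° = 0.6794/0.8660 = 0.7846.

0.785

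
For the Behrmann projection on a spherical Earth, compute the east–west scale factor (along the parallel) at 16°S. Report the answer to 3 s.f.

The Behrmann projection is cylindrical equal-area with φ₀ = 30°. A cylindrical equal-area projection with standard parallel φ₀ has meridian scale h = cos φ / cos φ₀ and parallel scale k = cos φ₀ / cos φ (so areas are preserved, h·k = 1).
k = cos 30° / cos 16° = 0.8660/0.9613 = 0.9009.

0.901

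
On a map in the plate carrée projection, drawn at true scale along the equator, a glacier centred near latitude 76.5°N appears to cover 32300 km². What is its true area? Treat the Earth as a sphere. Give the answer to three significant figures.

Plate carrée maps x = Rλ, y = Rφ. The meridian scale is h = 1 and the parallel scale is k = 1/cos φ = sec φ.
Areal scale = h·k = 1 × sec φ; at 76.5°, h = 1.000, k = 4.284, so h·k = 4.284.
True area = apparent / (areal scale) = 32300 / 4.284 ≈ 7540 km².

7540 km²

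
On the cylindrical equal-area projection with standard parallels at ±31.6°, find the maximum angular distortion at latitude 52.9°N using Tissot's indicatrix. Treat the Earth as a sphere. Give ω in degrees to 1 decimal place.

38.8°

Cylindrical equal-area (φ₀ = 31.6°): h = cos φ / cos 31.6° along meridians, k = cos 31.6° / cos φ along parallels; h·k = 1.
At 52.9°: h = 0.7082, k = 1.412; principal scales a = 1.412, b = 0.7082.
sin(ω/2) = (a − b)/(a + b) = 0.7038/2.120 = 0.3319, so ω = 2 arcsin(0.3319) ≈ 38.8°.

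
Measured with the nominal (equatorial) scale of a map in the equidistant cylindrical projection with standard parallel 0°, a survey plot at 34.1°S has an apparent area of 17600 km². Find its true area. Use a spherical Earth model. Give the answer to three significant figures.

For the equirectangular projection with φ₀ = 0 (plate carrée), h = 1 along meridians and k = sec φ along parallels.
Areal scale = h·k = 1 × sec φ; at 34.1°, h = 1.000, k = 1.208, so h·k = 1.208.
True area = apparent / (areal scale) = 17600 / 1.208 ≈ 14600 km².

14600 km²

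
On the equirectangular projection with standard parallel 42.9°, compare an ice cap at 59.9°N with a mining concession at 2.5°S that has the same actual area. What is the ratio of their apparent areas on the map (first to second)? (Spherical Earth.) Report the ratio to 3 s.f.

1.99

With standard parallel φ₀ = 42.9°, the equirectangular projection gives x = Rλ cos φ₀, y = Rφ, so h = 1 and k = cos 42.9° / cos φ.
Areal scale at 59.9°: h·k = 1.000 × 1.461 = 1.461.
Areal scale at 2.5°: h·k = 1.000 × 0.7332 = 0.7332.
Ratio = 1.461/0.7332 ≈ 1.99.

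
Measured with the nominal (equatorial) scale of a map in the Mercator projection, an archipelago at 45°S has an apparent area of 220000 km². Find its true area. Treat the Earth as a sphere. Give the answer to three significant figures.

110000 km²

The Mercator projection is conformal; its linear scale factor is the same in every direction and equals sec φ = 1/cos φ.
Areal scale = k² = sec²φ = 1/cos²(45°) = 1/0.7071² = 2.000.
True area = apparent / (areal scale) = 220000 / 2.000 ≈ 110000 km².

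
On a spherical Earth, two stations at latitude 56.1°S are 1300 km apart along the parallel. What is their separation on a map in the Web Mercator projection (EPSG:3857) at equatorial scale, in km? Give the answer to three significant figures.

The Mercator projection is conformal; its linear scale factor is the same in every direction and equals sec φ = 1/cos φ.
Along the parallel, k = sec 56.1° = 1/0.5577 = 1.793.
Map distance = 1300 × 1.793 ≈ 2330 km.

2330 km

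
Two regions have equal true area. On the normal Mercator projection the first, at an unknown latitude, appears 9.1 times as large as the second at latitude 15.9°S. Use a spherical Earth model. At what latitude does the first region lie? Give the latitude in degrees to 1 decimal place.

On Mercator, (apparent₁)/(apparent₂) = sec²φ₁ / sec²φ₂ when true areas are equal.
cos²φ₂ / cos²φ₁ = 9.1  ⇒  cos φ₁ = cos 15.9° / √9.1 = 0.9617/3.017 = 0.3188.
φ₁ = arccos(0.3188) ≈ 71.4°.

71.4°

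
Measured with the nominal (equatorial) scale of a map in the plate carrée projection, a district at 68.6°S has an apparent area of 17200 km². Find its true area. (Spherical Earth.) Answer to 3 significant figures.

For the equirectangular projection with φ₀ = 0 (plate carrée), h = 1 along meridians and k = sec φ along parallels.
Areal scale = h·k = 1 × sec φ; at 68.6°, h = 1.000, k = 2.741, so h·k = 2.741.
True area = apparent / (areal scale) = 17200 / 2.741 ≈ 6280 km².

6280 km²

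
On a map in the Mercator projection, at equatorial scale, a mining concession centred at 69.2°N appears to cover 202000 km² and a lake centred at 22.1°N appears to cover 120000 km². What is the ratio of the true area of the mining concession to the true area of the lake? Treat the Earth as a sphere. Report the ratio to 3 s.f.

0.247

Mercator's areal exaggeration is sec²φ; hence true area = (apparent area) · cos²φ.
True area of mining concession: 202000 × cos²(69.2°) = 202000 × 0.1261 = 25470 km².
True area of lake: 120000 × cos²(22.1°) = 120000 × 0.8585 = 103000 km².
Ratio = 25470 / 103000 ≈ 0.247.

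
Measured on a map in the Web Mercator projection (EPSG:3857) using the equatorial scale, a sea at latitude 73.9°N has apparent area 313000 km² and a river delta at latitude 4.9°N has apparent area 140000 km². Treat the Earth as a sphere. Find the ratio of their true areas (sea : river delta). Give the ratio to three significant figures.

On Mercator the areal scale is sec²φ, so true area = apparent × cos²φ.
True area of sea: 313000 × cos²(73.9°) = 313000 × 0.07690 = 24070 km².
True area of river delta: 140000 × cos²(4.9°) = 140000 × 0.9927 = 139000 km².
Ratio = 24070 / 139000 ≈ 0.173.

0.173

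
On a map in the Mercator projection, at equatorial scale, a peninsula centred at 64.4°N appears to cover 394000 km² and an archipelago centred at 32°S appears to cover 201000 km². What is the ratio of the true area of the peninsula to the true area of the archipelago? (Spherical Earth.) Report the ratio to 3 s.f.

Since Mercator area scale is 1/cos²φ, the true area equals the apparent area multiplied by cos²φ.
True area of peninsula: 394000 × cos²(64.4°) = 394000 × 0.1867 = 73560 km².
True area of archipelago: 201000 × cos²(32°) = 201000 × 0.7192 = 144600 km².
Ratio = 73560 / 144600 ≈ 0.509.

0.509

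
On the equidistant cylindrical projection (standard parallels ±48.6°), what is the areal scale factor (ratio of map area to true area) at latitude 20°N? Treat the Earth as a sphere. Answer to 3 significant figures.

0.704

The equidistant cylindrical projection with φ₀ = 48.6° has h = 1 (meridians true) and k = cos φ₀ / cos φ along parallels.
Areal scale = h·k = 1 × cos φ₀ / cos φ; at 20°, h = 1.000, k = 0.7038, so h·k = 0.7038.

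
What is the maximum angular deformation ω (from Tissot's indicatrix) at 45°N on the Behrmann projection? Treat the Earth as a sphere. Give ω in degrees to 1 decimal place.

Behrmann is a cylindrical equal-area projection with standard parallels at ±30°. Cylindrical equal-area (φ₀ = 30°): h = cos φ / cos 30° along meridians, k = cos 30° / cos φ along parallels; h·k = 1.
At 45°: h = 0.8165, k = 1.225; principal scales a = 1.225, b = 0.8165.
sin(ω/2) = (a − b)/(a + b) = 0.4082/2.041 = 0.2000, so ω = 2 arcsin(0.2000) ≈ 23.1°.

23.1°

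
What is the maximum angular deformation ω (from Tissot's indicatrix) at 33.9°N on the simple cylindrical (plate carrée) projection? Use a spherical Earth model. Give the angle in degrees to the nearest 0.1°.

10.7°

Plate carrée maps x = Rλ, y = Rφ. The meridian scale is h = 1 and the parallel scale is k = 1/cos φ = sec φ.
At 33.9°: h = 1.000, k = 1.205; principal scales a = 1.205, b = 1.000.
sin(ω/2) = (a − b)/(a + b) = 0.2048/2.205 = 0.09289, so ω = 2 arcsin(0.09289) ≈ 10.7°.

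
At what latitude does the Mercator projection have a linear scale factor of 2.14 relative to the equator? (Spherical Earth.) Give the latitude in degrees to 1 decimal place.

62.1°

Mercator scale is k = sec φ = 1/cos φ.
1/cos φ = 2.14  ⇒  cos φ = 0.4673  ⇒  φ = arccos(0.4673) ≈ 62.1°.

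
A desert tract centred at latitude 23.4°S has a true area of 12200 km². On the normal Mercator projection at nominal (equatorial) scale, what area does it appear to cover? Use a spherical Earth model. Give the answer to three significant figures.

Mercator is conformal, so the point scale is isotropic: h = k = sec φ = 1/cos φ.
Areal scale = k² = sec²φ = 1/cos²(23.4°) = 1/0.9178² = 1.187.
Apparent area = 12200 × 1.187 ≈ 14500 km².

14500 km²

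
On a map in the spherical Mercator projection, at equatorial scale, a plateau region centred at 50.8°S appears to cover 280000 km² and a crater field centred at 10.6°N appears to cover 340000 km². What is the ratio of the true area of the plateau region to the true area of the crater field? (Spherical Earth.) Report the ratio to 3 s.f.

Since Mercator area scale is 1/cos²φ, the true area equals the apparent area multiplied by cos²φ.
True area of plateau region: 280000 × cos²(50.8°) = 280000 × 0.3995 = 111800 km².
True area of crater field: 340000 × cos²(10.6°) = 340000 × 0.9662 = 328500 km².
Ratio = 111800 / 328500 ≈ 0.340.

0.340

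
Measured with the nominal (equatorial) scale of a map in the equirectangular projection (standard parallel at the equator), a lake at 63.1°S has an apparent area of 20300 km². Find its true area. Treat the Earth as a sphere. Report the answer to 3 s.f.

For the equirectangular projection with φ₀ = 0 (plate carrée), h = 1 along meridians and k = sec φ along parallels.
Areal scale = h·k = 1 × sec φ; at 63.1°, h = 1.000, k = 2.210, so h·k = 2.210.
True area = apparent / (areal scale) = 20300 / 2.210 ≈ 9180 km².

9180 km²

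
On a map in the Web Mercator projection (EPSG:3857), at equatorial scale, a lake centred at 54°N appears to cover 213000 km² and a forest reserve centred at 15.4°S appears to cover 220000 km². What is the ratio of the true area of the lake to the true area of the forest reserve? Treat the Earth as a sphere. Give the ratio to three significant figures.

Since Mercator area scale is 1/cos²φ, the true area equals the apparent area multiplied by cos²φ.
True area of lake: 213000 × cos²(54°) = 213000 × 0.3455 = 73590 km².
True area of forest reserve: 220000 × cos²(15.4°) = 220000 × 0.9295 = 204500 km².
Ratio = 73590 / 204500 ≈ 0.360.

0.360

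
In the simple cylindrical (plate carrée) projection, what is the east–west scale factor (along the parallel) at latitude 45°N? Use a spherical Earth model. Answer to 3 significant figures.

For the equirectangular projection with φ₀ = 0 (plate carrée), h = 1 along meridians and k = sec φ along parallels.
k = 1/cos 45° = 1/0.7071 = 1.414.

1.41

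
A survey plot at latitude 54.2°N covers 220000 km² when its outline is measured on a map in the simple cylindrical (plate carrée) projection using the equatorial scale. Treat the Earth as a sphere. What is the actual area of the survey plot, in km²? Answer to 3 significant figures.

129000 km²

In the plate carrée (x = Rλ, y = Rφ), meridians are true-scale (h = 1) and parallels are stretched by k = sec φ.
Areal scale = h·k = 1 × sec φ; at 54.2°, h = 1.000, k = 1.710, so h·k = 1.710.
True area = apparent / (areal scale) = 220000 / 1.710 ≈ 129000 km².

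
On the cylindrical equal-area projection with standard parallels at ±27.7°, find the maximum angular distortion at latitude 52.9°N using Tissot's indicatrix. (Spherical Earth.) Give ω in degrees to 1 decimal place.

A cylindrical equal-area projection with standard parallel φ₀ has meridian scale h = cos φ / cos φ₀ and parallel scale k = cos φ₀ / cos φ (so areas are preserved, h·k = 1).
At 52.9°: h = 0.6813, k = 1.468; principal scales a = 1.468, b = 0.6813.
sin(ω/2) = (a − b)/(a + b) = 0.7865/2.149 = 0.3660, so ω = 2 arcsin(0.3660) ≈ 42.9°.

42.9°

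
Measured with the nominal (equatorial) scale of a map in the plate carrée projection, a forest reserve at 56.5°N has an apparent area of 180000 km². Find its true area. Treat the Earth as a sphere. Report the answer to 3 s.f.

For the equirectangular projection with φ₀ = 0 (plate carrée), h = 1 along meridians and k = sec φ along parallels.
Areal scale = h·k = 1 × sec φ; at 56.5°, h = 1.000, k = 1.812, so h·k = 1.812.
True area = apparent / (areal scale) = 180000 / 1.812 ≈ 99300 km².

99300 km²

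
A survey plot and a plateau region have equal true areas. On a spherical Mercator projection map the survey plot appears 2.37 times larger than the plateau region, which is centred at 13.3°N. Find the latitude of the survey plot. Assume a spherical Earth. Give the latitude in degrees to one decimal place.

On Mercator, (apparent₁)/(apparent₂) = sec²φ₁ / sec²φ₂ when true areas are equal.
cos²φ₂ / cos²φ₁ = 2.37  ⇒  cos φ₁ = cos 13.3° / √2.37 = 0.9732/1.539 = 0.6321.
φ₁ = arccos(0.6321) ≈ 50.8°.

50.8°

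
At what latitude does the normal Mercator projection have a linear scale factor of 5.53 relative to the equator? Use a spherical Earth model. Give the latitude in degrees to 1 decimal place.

79.6°

Mercator scale is k = sec φ = 1/cos φ.
1/cos φ = 5.53  ⇒  cos φ = 0.1808  ⇒  φ = arccos(0.1808) ≈ 79.6°.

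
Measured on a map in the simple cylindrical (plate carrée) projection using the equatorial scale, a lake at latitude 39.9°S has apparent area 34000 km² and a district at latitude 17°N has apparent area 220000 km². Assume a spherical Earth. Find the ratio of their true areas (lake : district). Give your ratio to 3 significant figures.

Plate carrée has h = 1 and k = sec φ, giving areal scale sec φ; true area = (apparent area) · cos φ.
True area of lake: 34000 × cos(39.9°) = 34000 × 0.7672 = 26080 km².
True area of district: 220000 × cos(17°) = 220000 × 0.9563 = 210400 km².
Ratio = 26080 / 210400 ≈ 0.124.

0.124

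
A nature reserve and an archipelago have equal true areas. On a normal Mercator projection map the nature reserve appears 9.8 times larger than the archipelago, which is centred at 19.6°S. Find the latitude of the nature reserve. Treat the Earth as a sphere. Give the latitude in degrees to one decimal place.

On Mercator, (apparent₁)/(apparent₂) = sec²φ₁ / sec²φ₂ when true areas are equal.
cos²φ₂ / cos²φ₁ = 9.8  ⇒  cos φ₁ = cos 19.6° / √9.8 = 0.9421/3.130 = 0.3009.
φ₁ = arccos(0.3009) ≈ 72.5°.

72.5°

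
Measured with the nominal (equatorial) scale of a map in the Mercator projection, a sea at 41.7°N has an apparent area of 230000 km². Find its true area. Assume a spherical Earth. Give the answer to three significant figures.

Mercator is conformal, so the point scale is isotropic: h = k = sec φ = 1/cos φ.
Areal scale = k² = sec²φ = 1/cos²(41.7°) = 1/0.7466² = 1.794.
True area = apparent / (areal scale) = 230000 / 1.794 ≈ 128000 km².

128000 km²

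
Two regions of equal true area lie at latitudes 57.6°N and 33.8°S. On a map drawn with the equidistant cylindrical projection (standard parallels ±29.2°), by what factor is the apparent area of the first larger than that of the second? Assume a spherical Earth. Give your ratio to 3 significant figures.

The equidistant cylindrical projection with φ₀ = 29.2° has h = 1 (meridians true) and k = cos φ₀ / cos φ along parallels.
Areal scale at 57.6°: h·k = 1.000 × 1.629 = 1.629.
Areal scale at 33.8°: h·k = 1.000 × 1.050 = 1.050.
Ratio = 1.629/1.050 ≈ 1.55.

1.55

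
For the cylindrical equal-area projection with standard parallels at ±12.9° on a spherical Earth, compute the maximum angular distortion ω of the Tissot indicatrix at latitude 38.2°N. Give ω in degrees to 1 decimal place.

For cylindrical equal-area with standard parallel φ₀, h = cos φ / cos φ₀ and k = cos φ₀ / cos φ, so h·k = 1.
At 38.2°: h = 0.8062, k = 1.240; principal scales a = 1.240, b = 0.8062.
sin(ω/2) = (a − b)/(a + b) = 0.4342/2.047 = 0.2121, so ω = 2 arcsin(0.2121) ≈ 24.5°.

24.5°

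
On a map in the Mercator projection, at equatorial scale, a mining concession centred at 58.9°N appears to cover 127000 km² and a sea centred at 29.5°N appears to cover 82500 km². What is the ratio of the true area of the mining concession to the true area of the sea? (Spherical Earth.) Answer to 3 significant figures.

0.542

On Mercator the areal scale is sec²φ, so true area = apparent × cos²φ.
True area of mining concession: 127000 × cos²(58.9°) = 127000 × 0.2668 = 33880 km².
True area of sea: 82500 × cos²(29.5°) = 82500 × 0.7575 = 62500 km².
Ratio = 33880 / 62500 ≈ 0.542.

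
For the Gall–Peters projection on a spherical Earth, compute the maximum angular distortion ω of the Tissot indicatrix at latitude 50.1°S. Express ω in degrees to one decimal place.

Gall–Peters is a cylindrical equal-area projection with standard parallels at ±45°. For cylindrical equal-area with standard parallel φ₀, h = cos φ / cos φ₀ and k = cos φ₀ / cos φ, so h·k = 1.
At 50.1°: h = 0.9071, k = 1.102; principal scales a = 1.102, b = 0.9071.
sin(ω/2) = (a − b)/(a + b) = 0.1952/2.010 = 0.09714, so ω = 2 arcsin(0.09714) ≈ 11.1°.

11.1°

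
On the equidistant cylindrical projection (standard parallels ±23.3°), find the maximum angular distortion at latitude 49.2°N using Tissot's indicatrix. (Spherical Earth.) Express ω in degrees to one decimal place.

19.4°

In the equirectangular projection with standard parallel φ₀ = 23.3° (x = Rλ cos φ₀, y = Rφ), meridians are true-scale (h = 1) and the parallel scale is k = cos φ₀ / cos φ.
At 49.2°: h = 1.000, k = 1.406; principal scales a = 1.406, b = 1.000.
sin(ω/2) = (a − b)/(a + b) = 0.4056/2.406 = 0.1686, so ω = 2 arcsin(0.1686) ≈ 19.4°.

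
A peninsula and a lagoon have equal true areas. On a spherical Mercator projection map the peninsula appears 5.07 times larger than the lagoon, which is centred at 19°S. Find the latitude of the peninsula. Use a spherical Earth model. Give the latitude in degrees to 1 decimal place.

Mercator areal scale is sec²φ, so apparent-area ratio = sec²φ₁ / sec²φ₂ = cos²φ₂ / cos²φ₁.
cos²φ₂ / cos²φ₁ = 5.07  ⇒  cos φ₁ = cos 19° / √5.07 = 0.9455/2.252 = 0.4199.
φ₁ = arccos(0.4199) ≈ 65.2°.

65.2°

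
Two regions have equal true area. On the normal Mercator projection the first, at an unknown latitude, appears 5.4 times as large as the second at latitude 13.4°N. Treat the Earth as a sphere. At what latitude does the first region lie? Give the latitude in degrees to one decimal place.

For equal true areas on Mercator, apparent areas scale as sec²φ, so the ratio is cos²φ₂ / cos²φ₁.
cos²φ₂ / cos²φ₁ = 5.4  ⇒  cos φ₁ = cos 13.4° / √5.4 = 0.9728/2.324 = 0.4186.
φ₁ = arccos(0.4186) ≈ 65.3°.

65.3°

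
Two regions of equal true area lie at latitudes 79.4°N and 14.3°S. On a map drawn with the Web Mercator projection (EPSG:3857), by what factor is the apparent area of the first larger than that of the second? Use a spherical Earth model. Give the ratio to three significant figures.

27.7

Mercator areal scale is sec²φ.
At 79.4°: sec²(79.4°) = 1/0.1840² = 29.55.
At 14.3°: sec²(14.3°) = 1/0.9690² = 1.065.
Ratio = 29.55/1.065 = cos²(14.3°)/cos²(79.4°) ≈ 27.7.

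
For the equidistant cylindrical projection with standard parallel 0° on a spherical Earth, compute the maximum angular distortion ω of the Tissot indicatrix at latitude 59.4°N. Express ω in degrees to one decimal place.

In the plate carrée (x = Rλ, y = Rφ), meridians are true-scale (h = 1) and parallels are stretched by k = sec φ.
At 59.4°: h = 1.000, k = 1.964; principal scales a = 1.964, b = 1.000.
sin(ω/2) = (a − b)/(a + b) = 0.9645/2.964 = 0.3253, so ω = 2 arcsin(0.3253) ≈ 38.0°.

38.0°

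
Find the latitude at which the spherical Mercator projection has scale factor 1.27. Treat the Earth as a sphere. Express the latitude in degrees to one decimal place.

38.1°

Mercator scale is k = sec φ = 1/cos φ.
1/cos φ = 1.27  ⇒  cos φ = 0.7874  ⇒  φ = arccos(0.7874) ≈ 38.1°.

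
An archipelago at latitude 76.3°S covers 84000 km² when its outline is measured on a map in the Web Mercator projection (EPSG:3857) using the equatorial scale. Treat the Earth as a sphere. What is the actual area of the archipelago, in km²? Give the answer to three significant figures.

4710 km²

The Mercator projection is conformal; its linear scale factor is the same in every direction and equals sec φ = 1/cos φ.
Areal scale = k² = sec²φ = 1/cos²(76.3°) = 1/0.2368² = 17.83.
True area = apparent / (areal scale) = 84000 / 17.83 ≈ 4710 km².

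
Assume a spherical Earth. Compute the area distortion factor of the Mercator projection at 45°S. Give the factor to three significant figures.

Mercator is conformal, so the point scale is isotropic: h = k = sec φ = 1/cos φ.
Areal scale = k² = sec²φ = 1/cos²(45°) = 1/0.7071² = 2.000.

2.00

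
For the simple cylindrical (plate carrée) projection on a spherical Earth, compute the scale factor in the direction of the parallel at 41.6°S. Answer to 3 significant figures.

In the plate carrée (x = Rλ, y = Rφ), meridians are true-scale (h = 1) and parallels are stretched by k = sec φ.
k = 1/cos 41.6° = 1/0.7478 = 1.337.

1.34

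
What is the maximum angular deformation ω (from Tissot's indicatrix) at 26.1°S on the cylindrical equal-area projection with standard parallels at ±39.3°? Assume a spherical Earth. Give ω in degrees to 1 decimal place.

17.0°

For cylindrical equal-area with standard parallel φ₀, h = cos φ / cos φ₀ and k = cos φ₀ / cos φ, so h·k = 1.
At 26.1°: h = 1.160, k = 0.8617; principal scales a = 1.160, b = 0.8617.
sin(ω/2) = (a − b)/(a + b) = 0.2988/2.022 = 0.1477, so ω = 2 arcsin(0.1477) ≈ 17.0°.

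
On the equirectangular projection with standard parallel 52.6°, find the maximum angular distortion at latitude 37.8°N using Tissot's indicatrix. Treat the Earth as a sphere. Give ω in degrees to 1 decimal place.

The equidistant cylindrical projection with φ₀ = 52.6° has h = 1 (meridians true) and k = cos φ₀ / cos φ along parallels.
At 37.8°: h = 1.000, k = 0.7687; principal scales a = 1.000, b = 0.7687.
sin(ω/2) = (a − b)/(a + b) = 0.2313/1.769 = 0.1308, so ω = 2 arcsin(0.1308) ≈ 15.0°.

15.0°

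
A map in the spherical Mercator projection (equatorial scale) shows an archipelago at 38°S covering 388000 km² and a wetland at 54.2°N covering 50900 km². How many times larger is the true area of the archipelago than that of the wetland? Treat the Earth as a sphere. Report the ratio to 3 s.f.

On Mercator the areal scale is sec²φ, so true area = apparent × cos²φ.
True area of archipelago: 388000 × cos²(38°) = 388000 × 0.6210 = 240900 km².
True area of wetland: 50900 × cos²(54.2°) = 50900 × 0.3422 = 17420 km².
Ratio = 240900 / 17420 ≈ 13.8.

13.8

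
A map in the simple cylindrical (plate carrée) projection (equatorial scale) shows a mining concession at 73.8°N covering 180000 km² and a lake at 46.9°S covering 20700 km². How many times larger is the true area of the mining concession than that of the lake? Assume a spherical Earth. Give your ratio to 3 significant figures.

On the plate carrée, areal scale = h·k = 1 × sec φ, so true area = apparent × cos φ.
True area of mining concession: 180000 × cos(73.8°) = 180000 × 0.2790 = 50220 km².
True area of lake: 20700 × cos(46.9°) = 20700 × 0.6833 = 14140 km².
Ratio = 50220 / 14140 ≈ 3.55.

3.55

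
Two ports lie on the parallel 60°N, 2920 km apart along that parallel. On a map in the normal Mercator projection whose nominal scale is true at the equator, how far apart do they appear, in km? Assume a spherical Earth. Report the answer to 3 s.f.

5840 km

Mercator is conformal, so the point scale is isotropic: h = k = sec φ = 1/cos φ.
Along the parallel, k = sec 60° = 1/0.5000 = 2.000.
Map distance = 2920 × 2.000 ≈ 5840 km.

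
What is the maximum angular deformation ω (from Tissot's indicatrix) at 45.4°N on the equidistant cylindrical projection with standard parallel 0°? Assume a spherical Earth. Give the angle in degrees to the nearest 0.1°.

For the equirectangular projection with φ₀ = 0 (plate carrée), h = 1 along meridians and k = sec φ along parallels.
At 45.4°: h = 1.000, k = 1.424; principal scales a = 1.424, b = 1.000.
sin(ω/2) = (a − b)/(a + b) = 0.4242/2.424 = 0.1750, so ω = 2 arcsin(0.1750) ≈ 20.2°.

20.2°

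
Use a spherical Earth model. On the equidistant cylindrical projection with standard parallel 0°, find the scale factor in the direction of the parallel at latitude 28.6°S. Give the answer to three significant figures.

1.14

Plate carrée maps x = Rλ, y = Rφ. The meridian scale is h = 1 and the parallel scale is k = 1/cos φ = sec φ.
k = 1/cos 28.6° = 1/0.8780 = 1.139.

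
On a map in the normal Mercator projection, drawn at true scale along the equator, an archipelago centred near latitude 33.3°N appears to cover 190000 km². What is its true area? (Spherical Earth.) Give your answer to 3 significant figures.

133000 km²

The Mercator projection is conformal; its linear scale factor is the same in every direction and equals sec φ = 1/cos φ.
Areal scale = k² = sec²φ = 1/cos²(33.3°) = 1/0.8358² = 1.431.
True area = apparent / (areal scale) = 190000 / 1.431 ≈ 133000 km².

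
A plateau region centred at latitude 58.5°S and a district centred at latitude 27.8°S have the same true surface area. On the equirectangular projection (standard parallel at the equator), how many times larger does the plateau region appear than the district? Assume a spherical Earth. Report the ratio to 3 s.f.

In the plate carrée (x = Rλ, y = Rφ), meridians are true-scale (h = 1) and parallels are stretched by k = sec φ.
Areal scale at 58.5°: h·k = 1.000 × 1.914 = 1.914.
Areal scale at 27.8°: h·k = 1.000 × 1.130 = 1.130.
Ratio = 1.914/1.130 ≈ 1.69.

1.69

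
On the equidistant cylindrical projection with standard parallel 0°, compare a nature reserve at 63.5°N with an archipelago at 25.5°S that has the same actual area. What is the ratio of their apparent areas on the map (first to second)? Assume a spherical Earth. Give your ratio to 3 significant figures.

2.02

For the equirectangular projection with φ₀ = 0 (plate carrée), h = 1 along meridians and k = sec φ along parallels.
Areal scale at 63.5°: h·k = 1.000 × 2.241 = 2.241.
Areal scale at 25.5°: h·k = 1.000 × 1.108 = 1.108.
Ratio = 2.241/1.108 ≈ 2.02.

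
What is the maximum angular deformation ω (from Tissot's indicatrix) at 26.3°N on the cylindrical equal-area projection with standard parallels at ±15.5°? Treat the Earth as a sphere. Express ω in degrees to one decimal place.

For cylindrical equal-area with standard parallel φ₀, h = cos φ / cos φ₀ and k = cos φ₀ / cos φ, so h·k = 1.
At 26.3°: h = 0.9303, k = 1.075; principal scales a = 1.075, b = 0.9303.
sin(ω/2) = (a − b)/(a + b) = 0.1446/2.005 = 0.07210, so ω = 2 arcsin(0.07210) ≈ 8.3°.

8.3°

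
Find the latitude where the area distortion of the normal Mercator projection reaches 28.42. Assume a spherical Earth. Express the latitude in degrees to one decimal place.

79.2°

Mercator areal scale is sec²φ.
sec²φ = 28.42  ⇒  cos²φ = 0.03519  ⇒  cos φ = 0.1876.
φ = arccos(0.1876) ≈ 79.2°.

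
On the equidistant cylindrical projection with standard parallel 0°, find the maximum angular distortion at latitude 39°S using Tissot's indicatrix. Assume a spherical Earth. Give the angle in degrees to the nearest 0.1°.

Plate carrée maps x = Rλ, y = Rφ. The meridian scale is h = 1 and the parallel scale is k = 1/cos φ = sec φ.
At 39°: h = 1.000, k = 1.287; principal scales a = 1.287, b = 1.000.
sin(ω/2) = (a − b)/(a + b) = 0.2868/2.287 = 0.1254, so ω = 2 arcsin(0.1254) ≈ 14.4°.

14.4°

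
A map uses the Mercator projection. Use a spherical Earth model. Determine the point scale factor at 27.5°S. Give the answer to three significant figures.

Mercator is conformal, so the point scale is isotropic: h = k = sec φ = 1/cos φ.
k = 1/cos 27.5° = 1/0.8870 = 1.127.

1.13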